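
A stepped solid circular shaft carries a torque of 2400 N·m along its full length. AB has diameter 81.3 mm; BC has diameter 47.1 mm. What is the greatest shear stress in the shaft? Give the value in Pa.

1.17e8 Pa

Under the same torque, τ_max = 16T/(πd³) is largest where d is smallest — segment BC (d = 47.1 mm).
τ_max = 16·2400/(π·(0.0471)³) = 1.170×10^8 Pa.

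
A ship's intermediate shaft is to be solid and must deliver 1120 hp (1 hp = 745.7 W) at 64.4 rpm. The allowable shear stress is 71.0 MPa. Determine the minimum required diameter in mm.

207 mm

ω = 2π·64.4/60 = 6.744 rad/s, so T = P/ω = 1120×745.7 / 6.744 = 123800 N·m.
For a solid shaft τ_max = 16T/(πd³), so d = (16T/(π τ_allow))^(1/3) = (16·123800/(π·7.10×10^7))^(1/3) = 0.2071 m.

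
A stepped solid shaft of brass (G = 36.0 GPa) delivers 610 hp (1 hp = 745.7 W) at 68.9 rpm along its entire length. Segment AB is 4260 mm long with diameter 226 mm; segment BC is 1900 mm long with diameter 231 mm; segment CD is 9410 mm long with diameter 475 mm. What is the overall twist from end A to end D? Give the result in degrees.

ω = 2π·68.9/60 = 7.215 rad/s, so T = P/ω = 610×745.7 / 7.215 = 63040 N·m.
J_AB = π(0.226)⁴/32 = 2.56×10^-4 m⁴; J_BC = π(0.231)⁴/32 = 2.80×10^-4 m⁴; J_CD = π(0.475)⁴/32 = 5.00×10^-3 m⁴.
θ = (T/G)·Σ L_i/J_i = (63040/36.0×10⁹)·(4.26/2.56×10^-4 + 1.90/2.80×10^-4 + 9.41/5.00×10^-3) = 0.04433 rad.

2.54°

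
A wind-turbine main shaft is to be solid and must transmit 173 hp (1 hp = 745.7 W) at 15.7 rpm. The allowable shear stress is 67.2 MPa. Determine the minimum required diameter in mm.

181 mm

ω = 2π·15.7/60 = 1.644 rad/s, so T = P/ω = 173×745.7 / 1.644 = 78470 N·m.
For a solid shaft τ_max = 16T/(πd³), so d = (16T/(π τ_allow))^(1/3) = (16·78470/(π·6.72×10^7))^(1/3) = 0.1812 m.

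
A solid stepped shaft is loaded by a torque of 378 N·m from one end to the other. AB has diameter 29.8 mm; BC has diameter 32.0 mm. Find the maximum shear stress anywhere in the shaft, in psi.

Under the same torque, τ_max = 16T/(πd³) is largest where d is smallest — segment AB (d = 29.8 mm).
τ_max = 16·378.0/(π·(0.0298)³) = 7.275×10^7 Pa.

10600 psi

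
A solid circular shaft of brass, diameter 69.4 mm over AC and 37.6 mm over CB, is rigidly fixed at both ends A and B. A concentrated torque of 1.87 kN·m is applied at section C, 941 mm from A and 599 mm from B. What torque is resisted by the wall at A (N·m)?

Compatibility: T_A·a/J_AC = T_B·b/J_CB with T_A + T_B = T₀.
J_AC = 2.28×10^-6 m⁴, J_CB = 1.96×10^-7 m⁴, so T_A = T₀·(J_AC/a)/((J_AC/a)+(J_CB/b)) = 1647 N·m, T_B = 222.9 N·m.

1650 N·m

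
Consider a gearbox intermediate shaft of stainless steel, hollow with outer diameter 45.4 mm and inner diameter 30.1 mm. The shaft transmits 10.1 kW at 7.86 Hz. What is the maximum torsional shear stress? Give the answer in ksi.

ω = 2π·7.86 = 49.39 rad/s, so T = P/ω = 10.1×10³ / 49.39 = 204.5 N·m.
J = π(d_o⁴ − d_i⁴)/32 = π(0.0454⁴ − 0.0301⁴)/32 = 3.365×10^-7 m⁴.
τ_max = T·r/J = 204.5 × 0.0227 / 3.365×10^-7 = 1.380×10^7 Pa.

2.00 ksi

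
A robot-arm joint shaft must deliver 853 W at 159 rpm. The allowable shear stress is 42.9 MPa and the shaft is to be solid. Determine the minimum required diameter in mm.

ω = 2π·159/60 = 16.65 rad/s, so T = P/ω = 853 / 16.65 = 51.23 N·m.
For a solid shaft τ_max = 16T/(πd³), so d = (16T/(π τ_allow))^(1/3) = (16·51.23/(π·4.29×10^7))^(1/3) = 0.01825 m.

18.3 mm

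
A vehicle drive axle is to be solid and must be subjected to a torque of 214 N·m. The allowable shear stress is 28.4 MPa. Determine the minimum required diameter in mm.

33.7 mm

For a solid shaft τ_max = 16T/(πd³), so d = (16T/(π τ_allow))^(1/3) = (16·214.0/(π·2.84×10^7))^(1/3) = 0.03373 m.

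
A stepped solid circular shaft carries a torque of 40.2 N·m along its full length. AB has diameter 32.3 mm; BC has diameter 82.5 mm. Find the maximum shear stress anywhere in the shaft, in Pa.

6.08e6 Pa

Under the same torque, τ_max = 16T/(πd³) is largest where d is smallest — segment AB (d = 32.3 mm).
τ_max = 16·40.20/(π·(0.0323)³) = 6.076×10^6 Pa.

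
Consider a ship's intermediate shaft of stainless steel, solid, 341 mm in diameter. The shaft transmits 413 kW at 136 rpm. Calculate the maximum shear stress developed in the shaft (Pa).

3.72e6 Pa

ω = 2π·136/60 = 14.24 rad/s, so T = P/ω = 413×10³ / 14.24 = 29000 N·m.
J = πd⁴/32 = π(0.341)⁴/32 = 1.327×10^-3 m⁴.
τ_max = T·r/J = 29000 × 0.171 / 1.327×10^-3 = 3.725×10^6 Pa.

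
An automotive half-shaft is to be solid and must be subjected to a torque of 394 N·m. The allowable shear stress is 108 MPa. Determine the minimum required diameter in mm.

For a solid shaft τ_max = 16T/(πd³), so d = (16T/(π τ_allow))^(1/3) = (16·394.0/(π·1.08×10^8))^(1/3) = 0.02649 m.

26.5 mm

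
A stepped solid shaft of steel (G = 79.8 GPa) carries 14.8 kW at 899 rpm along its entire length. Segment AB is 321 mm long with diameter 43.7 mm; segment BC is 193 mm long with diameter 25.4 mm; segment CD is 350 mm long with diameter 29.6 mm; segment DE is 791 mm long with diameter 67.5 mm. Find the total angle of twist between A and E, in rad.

ω = 2π·899/60 = 94.14 rad/s, so T = P/ω = 14.8×10³ / 94.14 = 157.2 N·m.
J_AB = π(0.0437)⁴/32 = 3.58×10^-7 m⁴; J_BC = π(0.0254)⁴/32 = 4.09×10^-8 m⁴; J_CD = π(0.0296)⁴/32 = 7.54×10^-8 m⁴; J_DE = π(0.0675)⁴/32 = 2.04×10^-6 m⁴.
θ = (T/G)·Σ L_i/J_i = (157.2/79.8×10⁹)·(0.321/3.58×10^-7 + 0.193/4.09×10^-8 + 0.350/7.54×10^-8 + 0.791/2.04×10^-6) = 0.02098 rad.

0.0210 rad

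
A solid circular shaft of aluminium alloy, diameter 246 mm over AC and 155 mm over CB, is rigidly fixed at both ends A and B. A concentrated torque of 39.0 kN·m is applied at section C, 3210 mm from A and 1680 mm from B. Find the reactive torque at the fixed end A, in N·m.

Compatibility: T_A·a/J_AC = T_B·b/J_CB with T_A + T_B = T₀.
J_AC = 3.60×10^-4 m⁴, J_CB = 5.67×10^-5 m⁴, so T_A = T₀·(J_AC/a)/((J_AC/a)+(J_CB/b)) = 29970 N·m, T_B = 9027 N·m.

30000 N·m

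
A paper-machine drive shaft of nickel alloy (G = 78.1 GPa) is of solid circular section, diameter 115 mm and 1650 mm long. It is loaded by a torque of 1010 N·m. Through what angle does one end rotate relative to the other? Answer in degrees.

0.0712°

J = πd⁴/32 = π(0.115)⁴/32 = 1.717×10^-5 m⁴.
θ = T·L/(G·J) = 1010 × 1.65 / (78.1×10⁹ × 1.717×10^-5) = 1.243×10^-3 rad.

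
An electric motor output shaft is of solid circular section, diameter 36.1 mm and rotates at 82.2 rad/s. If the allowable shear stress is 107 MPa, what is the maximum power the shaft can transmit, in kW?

81.2 kW

J = πd⁴/32 = π(0.0361)⁴/32 = 1.667×10^-7 m⁴.
T_max = τ_allow·J/r = 1.07×10^8 × 1.667×10^-7 / 0.0181 = 988.4 N·m.
ω = 82.2 rad/s, so P_max = T_max·ω = 8.125×10^4 W.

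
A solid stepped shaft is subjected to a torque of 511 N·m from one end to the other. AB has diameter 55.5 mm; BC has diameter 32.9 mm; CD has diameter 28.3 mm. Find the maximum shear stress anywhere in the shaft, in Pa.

1.15e8 Pa

Under the same torque, τ_max = 16T/(πd³) is largest where d is smallest — segment CD (d = 28.3 mm).
τ_max = 16·511.0/(π·(0.0283)³) = 1.148×10^8 Pa.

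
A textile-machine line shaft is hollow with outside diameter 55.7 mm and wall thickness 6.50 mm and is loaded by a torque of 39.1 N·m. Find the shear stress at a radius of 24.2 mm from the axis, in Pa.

J = π(d_o⁴ − d_i⁴)/32 = π(0.0557⁴ − 0.0427⁴)/32 = 6.186×10^-7 m⁴.
Shear stress varies linearly with radius: τ = T·r/J = 39.10 × 0.0242 / 6.186×10^-7 = 1.530×10^6 Pa.

1.53e6 Pa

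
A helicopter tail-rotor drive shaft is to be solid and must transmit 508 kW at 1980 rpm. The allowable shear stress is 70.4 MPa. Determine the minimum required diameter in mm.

56.2 mm

ω = 2π·1980/60 = 207.3 rad/s, so T = P/ω = 508×10³ / 207.3 = 2450 N·m.
For a solid shaft τ_max = 16T/(πd³), so d = (16T/(π τ_allow))^(1/3) = (16·2450/(π·7.04×10^7))^(1/3) = 0.05617 m.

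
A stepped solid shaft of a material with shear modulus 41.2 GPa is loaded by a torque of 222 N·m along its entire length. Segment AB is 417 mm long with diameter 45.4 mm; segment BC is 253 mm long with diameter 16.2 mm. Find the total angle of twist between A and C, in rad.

J_AB = π(0.0454)⁴/32 = 4.17×10^-7 m⁴; J_BC = π(0.0162)⁴/32 = 6.76×10^-9 m⁴.
θ = (T/G)·Σ L_i/J_i = (222.0/41.2×10⁹)·(0.417/4.17×10^-7 + 0.253/6.76×10^-9) = 0.2070 rad.

0.207 rad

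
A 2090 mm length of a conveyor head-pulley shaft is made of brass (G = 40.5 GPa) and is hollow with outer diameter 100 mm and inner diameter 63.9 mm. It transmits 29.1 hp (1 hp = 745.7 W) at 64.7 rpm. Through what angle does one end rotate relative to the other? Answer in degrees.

1.16°

ω = 2π·64.7/60 = 6.775 rad/s, so T = P/ω = 29.1×745.7 / 6.775 = 3203 N·m.
J = π(d_o⁴ − d_i⁴)/32 = π(0.100⁴ − 0.0639⁴)/32 = 8.181×10^-6 m⁴.
θ = T·L/(G·J) = 3203 × 2.09 / (40.5×10⁹ × 8.181×10^-6) = 0.02020 rad.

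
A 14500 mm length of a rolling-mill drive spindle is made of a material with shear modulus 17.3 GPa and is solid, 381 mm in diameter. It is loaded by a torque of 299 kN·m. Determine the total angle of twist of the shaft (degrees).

J = πd⁴/32 = π(0.381)⁴/32 = 2.069×10^-3 m⁴.
θ = T·L/(G·J) = 299000 × 14.5 / (17.3×10⁹ × 2.069×10^-3) = 0.1211 rad.

6.94°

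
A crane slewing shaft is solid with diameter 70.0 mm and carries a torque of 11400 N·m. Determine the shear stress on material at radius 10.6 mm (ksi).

J = πd⁴/32 = π(0.0700)⁴/32 = 2.357×10^-6 m⁴.
Shear stress varies linearly with radius: τ = T·r/J = 11400 × 0.0106 / 2.357×10^-6 = 5.126×10^7 Pa.

7.44 ksi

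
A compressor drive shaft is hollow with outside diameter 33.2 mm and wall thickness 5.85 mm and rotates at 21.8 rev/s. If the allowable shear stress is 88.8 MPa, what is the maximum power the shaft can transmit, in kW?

72.0 kW

J = π(d_o⁴ − d_i⁴)/32 = π(0.0332⁴ − 0.0215⁴)/32 = 9.830×10^-8 m⁴.
T_max = τ_allow·J/r = 8.88×10^7 × 9.830×10^-8 / 0.0166 = 525.8 N·m.
ω = 2π·21.8 = 137.0 rad/s, so P_max = T_max·ω = 7.203×10^4 W.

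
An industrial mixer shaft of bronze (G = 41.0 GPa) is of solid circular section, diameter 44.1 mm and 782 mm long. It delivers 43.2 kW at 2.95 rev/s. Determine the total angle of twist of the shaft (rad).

ω = 2π·2.95 = 18.54 rad/s, so T = P/ω = 43.2×10³ / 18.54 = 2331 N·m.
J = πd⁴/32 = π(0.0441)⁴/32 = 3.713×10^-7 m⁴.
θ = T·L/(G·J) = 2331 × 0.782 / (41.0×10⁹ × 3.713×10^-7) = 0.1197 rad.

0.120 rad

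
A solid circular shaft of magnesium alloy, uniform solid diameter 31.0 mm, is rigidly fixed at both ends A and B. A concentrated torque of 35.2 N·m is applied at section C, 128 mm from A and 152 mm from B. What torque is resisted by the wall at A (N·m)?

19.1 N·m

With uniform GJ and both ends fixed, compatibility θ_AC = θ_CB gives T_A·a = T_B·b, together with T_A + T_B = T₀.
T_A = T₀·b/(a+b) = 35.20·152/280.0 = 19.11 N·m; T_B = 16.09 N·m.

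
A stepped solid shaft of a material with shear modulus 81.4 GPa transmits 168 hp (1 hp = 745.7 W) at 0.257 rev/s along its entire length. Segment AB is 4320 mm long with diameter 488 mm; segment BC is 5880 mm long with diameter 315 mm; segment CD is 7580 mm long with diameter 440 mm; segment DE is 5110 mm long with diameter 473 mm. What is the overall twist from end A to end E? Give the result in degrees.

ω = 2π·0.257 = 1.615 rad/s, so T = P/ω = 168×745.7 / 1.615 = 77580 N·m.
J_AB = π(0.488)⁴/32 = 5.57×10^-3 m⁴; J_BC = π(0.315)⁴/32 = 9.67×10^-4 m⁴; J_CD = π(0.440)⁴/32 = 3.68×10^-3 m⁴; J_DE = π(0.473)⁴/32 = 4.91×10^-3 m⁴.
θ = (T/G)·Σ L_i/J_i = (77580/81.4×10⁹)·(4.32/5.57×10^-3 + 5.88/9.67×10^-4 + 7.58/3.68×10^-3 + 5.11/4.91×10^-3) = 9.492×10^-3 rad.

0.544°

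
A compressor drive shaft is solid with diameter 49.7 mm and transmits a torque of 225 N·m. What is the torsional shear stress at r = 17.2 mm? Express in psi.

937 psi

J = πd⁴/32 = π(0.0497)⁴/32 = 5.990×10^-7 m⁴.
Shear stress varies linearly with radius: τ = T·r/J = 225.0 × 0.0172 / 5.990×10^-7 = 6.461×10^6 Pa.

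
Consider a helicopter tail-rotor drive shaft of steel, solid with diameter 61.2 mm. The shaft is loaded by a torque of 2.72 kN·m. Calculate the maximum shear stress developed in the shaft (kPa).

J = πd⁴/32 = π(0.0612)⁴/32 = 1.377×10^-6 m⁴.
τ_max = T·r/J = 2720 × 0.0306 / 1.377×10^-6 = 6.043×10^7 Pa.

60400 kPa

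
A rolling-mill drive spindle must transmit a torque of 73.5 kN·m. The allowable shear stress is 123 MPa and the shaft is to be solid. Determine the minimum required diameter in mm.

For a solid shaft τ_max = 16T/(πd³), so d = (16T/(π τ_allow))^(1/3) = (16·73500/(π·1.23×10^8))^(1/3) = 0.1449 m.

145 mm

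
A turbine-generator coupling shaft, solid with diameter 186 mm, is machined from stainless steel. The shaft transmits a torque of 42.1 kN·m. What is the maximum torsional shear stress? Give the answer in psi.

J = πd⁴/32 = π(0.186)⁴/32 = 1.175×10^-4 m⁴.
τ_max = T·r/J = 42100 × 0.0930 / 1.175×10^-4 = 3.332×10^7 Pa.

4830 psi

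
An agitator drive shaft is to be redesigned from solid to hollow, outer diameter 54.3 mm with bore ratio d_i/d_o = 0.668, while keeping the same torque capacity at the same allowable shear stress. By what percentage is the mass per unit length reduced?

Equal τ_max and T ⇒ the solid shaft needs d_s³ = d_o³(1−k⁴), so d_s = 54.3·(1−0.668⁴)^(1/3) = 50.43 mm.
Area ratio A_h/A_s = d_o²(1−k²)/d_s² = (1−k²)/(1−k⁴)^(2/3) = 0.6421.
Mass saving = 1 − 0.6421 = 35.8 %.

35.8 %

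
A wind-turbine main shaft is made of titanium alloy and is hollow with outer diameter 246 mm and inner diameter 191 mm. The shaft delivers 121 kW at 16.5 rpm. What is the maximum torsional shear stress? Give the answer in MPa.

ω = 2π·16.5/60 = 1.728 rad/s, so T = P/ω = 121×10³ / 1.728 = 70030 N·m.
J = π(d_o⁴ − d_i⁴)/32 = π(0.246⁴ − 0.191⁴)/32 = 2.289×10^-4 m⁴.
τ_max = T·r/J = 70030 × 0.123 / 2.289×10^-4 = 3.763×10^7 Pa.

37.6 MPa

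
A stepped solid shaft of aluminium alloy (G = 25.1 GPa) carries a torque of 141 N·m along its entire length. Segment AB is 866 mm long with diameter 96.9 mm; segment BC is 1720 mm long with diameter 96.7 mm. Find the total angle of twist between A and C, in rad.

J_AB = π(0.0969)⁴/32 = 8.66×10^-6 m⁴; J_BC = π(0.0967)⁴/32 = 8.58×10^-6 m⁴.
θ = (T/G)·Σ L_i/J_i = (141.0/25.1×10⁹)·(0.866/8.66×10^-6 + 1.72/8.58×10^-6) = 1.688×10^-3 rad.

0.00169 rad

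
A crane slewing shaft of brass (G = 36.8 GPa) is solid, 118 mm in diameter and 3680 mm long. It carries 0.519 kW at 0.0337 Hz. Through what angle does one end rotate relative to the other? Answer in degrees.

0.738°

ω = 2π·0.0337 = 0.2117 rad/s, so T = P/ω = 0.519×10³ / 0.2117 = 2451 N·m.
J = πd⁴/32 = π(0.118)⁴/32 = 1.903×10^-5 m⁴.
θ = T·L/(G·J) = 2451 × 3.68 / (36.8×10⁹ × 1.903×10^-5) = 0.01288 rad.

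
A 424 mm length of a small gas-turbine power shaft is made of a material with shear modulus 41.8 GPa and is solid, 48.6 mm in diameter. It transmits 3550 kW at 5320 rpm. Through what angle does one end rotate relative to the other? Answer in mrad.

118 mrad

ω = 2π·5320/60 = 557.1 rad/s, so T = P/ω = 3550×10³ / 557.1 = 6372 N·m.
J = πd⁴/32 = π(0.0486)⁴/32 = 5.477×10^-7 m⁴.
θ = T·L/(G·J) = 6372 × 0.424 / (41.8×10⁹ × 5.477×10^-7) = 0.1180 rad.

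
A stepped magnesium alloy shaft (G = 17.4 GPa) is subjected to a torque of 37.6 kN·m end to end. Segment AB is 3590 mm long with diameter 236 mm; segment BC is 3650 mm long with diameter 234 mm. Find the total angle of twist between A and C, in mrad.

52.3 mrad

J_AB = π(0.236)⁴/32 = 3.05×10^-4 m⁴; J_BC = π(0.234)⁴/32 = 2.94×10^-4 m⁴.
θ = (T/G)·Σ L_i/J_i = (37600/17.4×10⁹)·(3.59/3.05×10^-4 + 3.65/2.94×10^-4) = 0.05227 rad.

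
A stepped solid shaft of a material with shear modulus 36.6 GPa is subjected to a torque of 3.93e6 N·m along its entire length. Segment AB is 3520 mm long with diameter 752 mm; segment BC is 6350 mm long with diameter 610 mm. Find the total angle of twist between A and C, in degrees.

J_AB = π(0.752)⁴/32 = 0.0314 m⁴; J_BC = π(0.610)⁴/32 = 0.0136 m⁴.
θ = (T/G)·Σ L_i/J_i = (3.930e6/36.6×10⁹)·(3.52/0.0314 + 6.35/0.0136) = 0.06220 rad.

3.56°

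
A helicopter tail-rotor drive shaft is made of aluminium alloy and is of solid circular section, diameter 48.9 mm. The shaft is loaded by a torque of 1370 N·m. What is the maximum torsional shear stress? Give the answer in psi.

J = πd⁴/32 = π(0.0489)⁴/32 = 5.614×10^-7 m⁴.
τ_max = T·r/J = 1370 × 0.0244 / 5.614×10^-7 = 5.967×10^7 Pa.

8650 psi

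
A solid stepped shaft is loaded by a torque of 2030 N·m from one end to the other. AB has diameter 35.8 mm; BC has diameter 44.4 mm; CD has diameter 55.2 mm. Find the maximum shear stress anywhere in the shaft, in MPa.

Under the same torque, τ_max = 16T/(πd³) is largest where d is smallest — segment AB (d = 35.8 mm).
τ_max = 16·2030/(π·(0.0358)³) = 2.253×10^8 Pa.

225 MPa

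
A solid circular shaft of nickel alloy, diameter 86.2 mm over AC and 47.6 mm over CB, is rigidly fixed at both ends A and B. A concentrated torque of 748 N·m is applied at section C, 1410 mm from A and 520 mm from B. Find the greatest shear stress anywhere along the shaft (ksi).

Compatibility: T_A·a/J_AC = T_B·b/J_CB with T_A + T_B = T₀.
J_AC = 5.42×10^-6 m⁴, J_CB = 5.04×10^-7 m⁴, so T_A = T₀·(J_AC/a)/((J_AC/a)+(J_CB/b)) = 597.4 N·m, T_B = 150.6 N·m.
τ in each portion: τ_AC = 4.75×10^6 Pa, τ_CB = 7.11×10^6 Pa; maximum is in CB.
τ_max = T_CB·r/J = 150.6·0.0238/5.04×10^-7 = 7.112×10^6 Pa.

1.03 ksi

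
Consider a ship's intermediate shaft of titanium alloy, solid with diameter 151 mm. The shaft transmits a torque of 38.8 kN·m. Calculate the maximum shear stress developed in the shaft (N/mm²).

57.4 N/mm²

J = πd⁴/32 = π(0.151)⁴/32 = 5.104×10^-5 m⁴.
τ_max = T·r/J = 38800 × 0.0755 / 5.104×10^-5 = 5.739×10^7 Pa.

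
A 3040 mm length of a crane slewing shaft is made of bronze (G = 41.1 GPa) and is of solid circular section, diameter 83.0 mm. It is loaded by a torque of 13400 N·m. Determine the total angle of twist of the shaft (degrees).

J = πd⁴/32 = π(0.0830)⁴/32 = 4.659×10^-6 m⁴.
θ = T·L/(G·J) = 13400 × 3.04 / (41.1×10⁹ × 4.659×10^-6) = 0.2127 rad.

12.2°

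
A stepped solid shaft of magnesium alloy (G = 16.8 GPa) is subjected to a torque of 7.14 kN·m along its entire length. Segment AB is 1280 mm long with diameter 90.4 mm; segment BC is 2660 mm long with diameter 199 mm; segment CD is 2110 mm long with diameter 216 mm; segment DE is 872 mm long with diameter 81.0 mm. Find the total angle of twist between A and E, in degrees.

J_AB = π(0.0904)⁴/32 = 6.56×10^-6 m⁴; J_BC = π(0.199)⁴/32 = 1.54×10^-4 m⁴; J_CD = π(0.216)⁴/32 = 2.14×10^-4 m⁴; J_DE = π(0.0810)⁴/32 = 4.23×10^-6 m⁴.
θ = (T/G)·Σ L_i/J_i = (7140/16.8×10⁹)·(1.28/6.56×10^-6 + 2.66/1.54×10^-4 + 2.11/2.14×10^-4 + 0.872/4.23×10^-6) = 0.1822 rad.

10.4°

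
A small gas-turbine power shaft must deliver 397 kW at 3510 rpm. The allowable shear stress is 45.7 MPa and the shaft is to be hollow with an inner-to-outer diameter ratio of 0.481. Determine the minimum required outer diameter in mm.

50.3 mm

ω = 2π·3510/60 = 367.6 rad/s, so T = P/ω = 397×10³ / 367.6 = 1080 N·m.
For a hollow shaft with d_i/d_o = 0.481: τ_max = 16T/(π d_o³ (1−k⁴)), so d_o = [16T/(π τ_allow (1−k⁴))]^(1/3) = [16·1080/(π·4.57×10^7·0.9465)]^(1/3) = 0.05029 m.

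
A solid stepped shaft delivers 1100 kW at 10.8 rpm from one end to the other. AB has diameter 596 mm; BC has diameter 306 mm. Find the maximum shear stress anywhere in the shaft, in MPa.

ω = 2π·10.8/60 = 1.131 rad/s, so T = P/ω = 1100×10³ / 1.131 = 972600 N·m.
Under the same torque, τ_max = 16T/(πd³) is largest where d is smallest — segment BC (d = 306 mm).
τ_max = 16·972600/(π·(0.306)³) = 1.729×10^8 Pa.

173 MPa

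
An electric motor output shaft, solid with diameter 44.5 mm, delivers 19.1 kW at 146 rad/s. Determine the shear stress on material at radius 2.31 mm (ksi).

ω = 146 rad/s, so T = P/ω = 19.1×10³ / 146.0 = 130.8 N·m.
J = πd⁴/32 = π(0.0445)⁴/32 = 3.850×10^-7 m⁴.
Shear stress varies linearly with radius: τ = T·r/J = 130.8 × 0.00231 / 3.850×10^-7 = 7.850×10^5 Pa.

0.114 ksi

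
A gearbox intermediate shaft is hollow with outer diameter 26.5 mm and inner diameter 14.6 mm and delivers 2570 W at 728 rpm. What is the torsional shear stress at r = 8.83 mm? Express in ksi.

ω = 2π·728/60 = 76.24 rad/s, so T = P/ω = 2570 / 76.24 = 33.71 N·m.
J = π(d_o⁴ − d_i⁴)/32 = π(0.0265⁴ − 0.0146⁴)/32 = 4.395×10^-8 m⁴.
Shear stress varies linearly with radius: τ = T·r/J = 33.71 × 0.00883 / 4.395×10^-8 = 6.772×10^6 Pa.

0.982 ksi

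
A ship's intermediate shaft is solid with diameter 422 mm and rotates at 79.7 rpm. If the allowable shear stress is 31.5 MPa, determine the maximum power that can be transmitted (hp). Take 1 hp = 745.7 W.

J = πd⁴/32 = π(0.422)⁴/32 = 3.114×10^-3 m⁴.
T_max = τ_allow·J/r = 3.15×10^7 × 3.114×10^-3 / 0.211 = 464800 N·m.
ω = 2π·79.7/60 = 8.346 rad/s, so P_max = T_max·ω = 3.879×10^6 W.

5200 hp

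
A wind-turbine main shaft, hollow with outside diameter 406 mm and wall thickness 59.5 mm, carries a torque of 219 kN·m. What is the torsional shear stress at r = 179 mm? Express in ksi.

2.84 ksi

J = π(d_o⁴ − d_i⁴)/32 = π(0.406⁴ − 0.287⁴)/32 = 2.001×10^-3 m⁴.
Shear stress varies linearly with radius: τ = T·r/J = 219000 × 0.179 / 2.001×10^-3 = 1.959×10^7 Pa.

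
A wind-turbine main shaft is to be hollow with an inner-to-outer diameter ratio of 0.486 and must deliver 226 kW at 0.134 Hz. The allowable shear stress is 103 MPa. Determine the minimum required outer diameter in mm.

241 mm

ω = 2π·0.134 = 0.8419 rad/s, so T = P/ω = 226×10³ / 0.8419 = 268400 N·m.
For a hollow shaft with d_i/d_o = 0.486: τ_max = 16T/(π d_o³ (1−k⁴)), so d_o = [16T/(π τ_allow (1−k⁴))]^(1/3) = [16·268400/(π·1.03×10^8·0.9442)]^(1/3) = 0.2413 m.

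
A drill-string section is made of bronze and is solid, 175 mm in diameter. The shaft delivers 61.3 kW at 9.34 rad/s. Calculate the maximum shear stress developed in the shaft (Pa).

6.24e6 Pa

ω = 9.34 rad/s, so T = P/ω = 61.3×10³ / 9.340 = 6563 N·m.
J = πd⁴/32 = π(0.175)⁴/32 = 9.208×10^-5 m⁴.
τ_max = T·r/J = 6563 × 0.0875 / 9.208×10^-5 = 6.237×10^6 Pa.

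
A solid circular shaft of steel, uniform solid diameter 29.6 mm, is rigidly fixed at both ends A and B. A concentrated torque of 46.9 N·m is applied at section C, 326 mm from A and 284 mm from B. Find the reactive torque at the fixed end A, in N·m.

21.8 N·m

With uniform GJ and both ends fixed, compatibility θ_AC = θ_CB gives T_A·a = T_B·b, together with T_A + T_B = T₀.
T_A = T₀·b/(a+b) = 46.90·284/610.0 = 21.84 N·m; T_B = 25.06 N·m.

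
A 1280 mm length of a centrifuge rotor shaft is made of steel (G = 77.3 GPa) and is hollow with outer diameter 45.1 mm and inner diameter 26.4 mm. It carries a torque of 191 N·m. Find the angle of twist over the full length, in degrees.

J = π(d_o⁴ − d_i⁴)/32 = π(0.0451⁴ − 0.0264⁴)/32 = 3.585×10^-7 m⁴.
θ = T·L/(G·J) = 191.0 × 1.28 / (77.3×10⁹ × 3.585×10^-7) = 8.823×10^-3 rad.

0.506°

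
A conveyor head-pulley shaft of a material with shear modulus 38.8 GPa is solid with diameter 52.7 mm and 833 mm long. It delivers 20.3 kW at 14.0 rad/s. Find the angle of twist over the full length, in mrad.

41.1 mrad

ω = 14.0 rad/s, so T = P/ω = 20.3×10³ / 14.00 = 1450 N·m.
J = πd⁴/32 = π(0.0527)⁴/32 = 7.573×10^-7 m⁴.
θ = T·L/(G·J) = 1450 × 0.833 / (38.8×10⁹ × 7.573×10^-7) = 0.04111 rad.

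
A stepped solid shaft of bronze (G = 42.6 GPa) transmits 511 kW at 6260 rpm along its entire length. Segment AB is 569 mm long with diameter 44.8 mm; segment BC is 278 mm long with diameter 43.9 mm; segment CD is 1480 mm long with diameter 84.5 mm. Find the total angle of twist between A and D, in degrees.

2.62°

ω = 2π·6260/60 = 655.5 rad/s, so T = P/ω = 511×10³ / 655.5 = 779.5 N·m.
J_AB = π(0.0448)⁴/32 = 3.95×10^-7 m⁴; J_BC = π(0.0439)⁴/32 = 3.65×10^-7 m⁴; J_CD = π(0.0845)⁴/32 = 5.01×10^-6 m⁴.
θ = (T/G)·Σ L_i/J_i = (779.5/42.6×10⁹)·(0.569/3.95×10^-7 + 0.278/3.65×10^-7 + 1.48/5.01×10^-6) = 0.04569 rad.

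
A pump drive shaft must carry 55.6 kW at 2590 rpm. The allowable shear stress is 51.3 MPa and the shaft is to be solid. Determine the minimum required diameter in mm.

ω = 2π·2590/60 = 271.2 rad/s, so T = P/ω = 55.6×10³ / 271.2 = 205.0 N·m.
For a solid shaft τ_max = 16T/(πd³), so d = (16T/(π τ_allow))^(1/3) = (16·205.0/(π·5.13×10^7))^(1/3) = 0.02730 m.

27.3 mm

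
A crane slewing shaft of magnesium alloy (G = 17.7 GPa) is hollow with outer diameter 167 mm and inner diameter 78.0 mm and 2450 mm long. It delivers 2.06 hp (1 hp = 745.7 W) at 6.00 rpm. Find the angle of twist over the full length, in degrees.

ω = 2π·6.00/60 = 0.6283 rad/s, so T = P/ω = 2.06×745.7 / 0.6283 = 2445 N·m.
J = π(d_o⁴ − d_i⁴)/32 = π(0.167⁴ − 0.0780⁴)/32 = 7.273×10^-5 m⁴.
θ = T·L/(G·J) = 2445 × 2.45 / (17.7×10⁹ × 7.273×10^-5) = 4.653×10^-3 rad.

0.267°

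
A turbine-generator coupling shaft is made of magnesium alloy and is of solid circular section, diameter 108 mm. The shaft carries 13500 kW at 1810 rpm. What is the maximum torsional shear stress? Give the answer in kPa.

288000 kPa

ω = 2π·1810/60 = 189.5 rad/s, so T = P/ω = 13500×10³ / 189.5 = 71220 N·m.
J = πd⁴/32 = π(0.108)⁴/32 = 1.336×10^-5 m⁴.
τ_max = T·r/J = 71220 × 0.0540 / 1.336×10^-5 = 2.880×10^8 Pa.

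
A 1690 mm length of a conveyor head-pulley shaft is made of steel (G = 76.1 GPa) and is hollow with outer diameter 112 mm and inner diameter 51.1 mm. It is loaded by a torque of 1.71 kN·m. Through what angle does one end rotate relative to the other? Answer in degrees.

0.147°

J = π(d_o⁴ − d_i⁴)/32 = π(0.112⁴ − 0.0511⁴)/32 = 1.478×10^-5 m⁴.
θ = T·L/(G·J) = 1710 × 1.69 / (76.1×10⁹ × 1.478×10^-5) = 2.570×10^-3 rad.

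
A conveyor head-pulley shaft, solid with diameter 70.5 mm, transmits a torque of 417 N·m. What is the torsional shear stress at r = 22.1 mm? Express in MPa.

3.80 MPa

J = πd⁴/32 = π(0.0705)⁴/32 = 2.425×10^-6 m⁴.
Shear stress varies linearly with radius: τ = T·r/J = 417.0 × 0.0221 / 2.425×10^-6 = 3.800×10^6 Pa.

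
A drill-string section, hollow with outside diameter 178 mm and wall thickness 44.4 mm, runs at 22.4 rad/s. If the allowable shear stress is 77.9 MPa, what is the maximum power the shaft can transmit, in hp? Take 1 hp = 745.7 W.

J = π(d_o⁴ − d_i⁴)/32 = π(0.178⁴ − 0.0892⁴)/32 = 9.234×10^-5 m⁴.
T_max = τ_allow·J/r = 7.79×10^7 × 9.234×10^-5 / 0.0890 = 80820 N·m.
ω = 22.4 rad/s, so P_max = T_max·ω = 1.810×10^6 W.

2430 hp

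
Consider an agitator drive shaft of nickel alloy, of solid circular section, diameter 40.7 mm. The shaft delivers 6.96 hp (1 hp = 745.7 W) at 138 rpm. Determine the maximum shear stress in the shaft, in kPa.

27100 kPa

ω = 2π·138/60 = 14.45 rad/s, so T = P/ω = 6.96×745.7 / 14.45 = 359.1 N·m.
J = πd⁴/32 = π(0.0407)⁴/32 = 2.694×10^-7 m⁴.
τ_max = T·r/J = 359.1 × 0.0204 / 2.694×10^-7 = 2.713×10^7 Pa.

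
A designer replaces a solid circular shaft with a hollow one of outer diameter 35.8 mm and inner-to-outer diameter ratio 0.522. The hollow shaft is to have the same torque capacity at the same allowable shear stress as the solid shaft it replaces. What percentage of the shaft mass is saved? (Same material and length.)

Equal τ_max and T ⇒ the solid shaft needs d_s³ = d_o³(1−k⁴), so d_s = 35.8·(1−0.522⁴)^(1/3) = 34.89 mm.
Area ratio A_h/A_s = d_o²(1−k²)/d_s² = (1−k²)/(1−k⁴)^(2/3) = 0.7659.
Mass saving = 1 − 0.7659 = 23.4 %.

23.4 %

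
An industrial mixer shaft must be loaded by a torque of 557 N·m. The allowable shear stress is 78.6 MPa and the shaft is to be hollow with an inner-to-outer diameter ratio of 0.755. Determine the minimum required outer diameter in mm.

37.7 mm

For a hollow shaft with d_i/d_o = 0.755: τ_max = 16T/(π d_o³ (1−k⁴)), so d_o = [16T/(π τ_allow (1−k⁴))]^(1/3) = [16·557.0/(π·7.86×10^7·0.6751)]^(1/3) = 0.03767 m.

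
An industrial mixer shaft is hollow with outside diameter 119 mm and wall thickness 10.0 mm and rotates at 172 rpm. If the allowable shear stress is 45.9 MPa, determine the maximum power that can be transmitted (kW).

J = π(d_o⁴ − d_i⁴)/32 = π(0.119⁴ − 0.0990⁴)/32 = 1.026×10^-5 m⁴.
T_max = τ_allow·J/r = 4.59×10^7 × 1.026×10^-5 / 0.0595 = 7912 N·m.
ω = 2π·172/60 = 18.01 rad/s, so P_max = T_max·ω = 1.425×10^5 W.

143 kW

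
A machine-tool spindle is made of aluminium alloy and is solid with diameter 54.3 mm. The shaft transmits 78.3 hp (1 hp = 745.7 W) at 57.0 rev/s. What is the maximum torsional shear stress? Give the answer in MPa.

5.19 MPa

ω = 2π·57.0 = 358.1 rad/s, so T = P/ω = 78.3×745.7 / 358.1 = 163.0 N·m.
J = πd⁴/32 = π(0.0543)⁴/32 = 8.535×10^-7 m⁴.
τ_max = T·r/J = 163.0 × 0.0271 / 8.535×10^-7 = 5.186×10^6 Pa.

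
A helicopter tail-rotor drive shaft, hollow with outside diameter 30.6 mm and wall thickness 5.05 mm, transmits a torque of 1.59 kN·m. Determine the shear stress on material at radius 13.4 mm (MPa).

310 MPa

J = π(d_o⁴ − d_i⁴)/32 = π(0.0306⁴ − 0.0205⁴)/32 = 6.874×10^-8 m⁴.
Shear stress varies linearly with radius: τ = T·r/J = 1590 × 0.0134 / 6.874×10^-8 = 3.100×10^8 Pa.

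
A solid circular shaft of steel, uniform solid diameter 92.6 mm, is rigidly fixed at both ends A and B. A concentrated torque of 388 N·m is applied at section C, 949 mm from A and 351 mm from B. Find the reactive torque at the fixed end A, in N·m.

With uniform GJ and both ends fixed, compatibility θ_AC = θ_CB gives T_A·a = T_B·b, together with T_A + T_B = T₀.
T_A = T₀·b/(a+b) = 388.0·351/1300 = 104.8 N·m; T_B = 283.2 N·m.

105 N·m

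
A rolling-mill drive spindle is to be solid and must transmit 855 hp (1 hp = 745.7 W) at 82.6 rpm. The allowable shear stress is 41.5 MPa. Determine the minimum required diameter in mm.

208 mm

ω = 2π·82.6/60 = 8.650 rad/s, so T = P/ω = 855×745.7 / 8.650 = 73710 N·m.
For a solid shaft τ_max = 16T/(πd³), so d = (16T/(π τ_allow))^(1/3) = (16·73710/(π·4.15×10^7))^(1/3) = 0.2084 m.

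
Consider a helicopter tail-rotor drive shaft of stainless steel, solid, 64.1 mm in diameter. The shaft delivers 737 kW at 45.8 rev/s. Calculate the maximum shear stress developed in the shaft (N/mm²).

49.5 N/mm²

ω = 2π·45.8 = 287.8 rad/s, so T = P/ω = 737×10³ / 287.8 = 2561 N·m.
J = πd⁴/32 = π(0.0641)⁴/32 = 1.657×10^-6 m⁴.
τ_max = T·r/J = 2561 × 0.0320 / 1.657×10^-6 = 4.952×10^7 Pa.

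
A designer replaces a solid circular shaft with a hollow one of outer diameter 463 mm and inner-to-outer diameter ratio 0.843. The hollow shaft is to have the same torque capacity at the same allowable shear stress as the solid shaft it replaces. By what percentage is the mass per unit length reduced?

Equal τ_max and T ⇒ the solid shaft needs d_s³ = d_o³(1−k⁴), so d_s = 463·(1−0.843⁴)^(1/3) = 366.2 mm.
Area ratio A_h/A_s = d_o²(1−k²)/d_s² = (1−k²)/(1−k⁴)^(2/3) = 0.4624.
Mass saving = 1 − 0.4624 = 53.8 %.

53.8 %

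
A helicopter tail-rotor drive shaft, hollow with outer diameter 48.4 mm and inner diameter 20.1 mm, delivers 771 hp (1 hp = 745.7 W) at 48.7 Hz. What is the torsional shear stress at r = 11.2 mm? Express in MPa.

ω = 2π·48.7 = 306.0 rad/s, so T = P/ω = 771×745.7 / 306.0 = 1879 N·m.
J = π(d_o⁴ − d_i⁴)/32 = π(0.0484⁴ − 0.0201⁴)/32 = 5.227×10^-7 m⁴.
Shear stress varies linearly with radius: τ = T·r/J = 1879 × 0.0112 / 5.227×10^-7 = 4.026×10^7 Pa.

40.3 MPa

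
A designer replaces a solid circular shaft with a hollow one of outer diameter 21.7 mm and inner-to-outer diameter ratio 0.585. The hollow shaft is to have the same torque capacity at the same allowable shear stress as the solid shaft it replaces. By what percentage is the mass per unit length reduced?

28.5 %

Equal τ_max and T ⇒ the solid shaft needs d_s³ = d_o³(1−k⁴), so d_s = 21.7·(1−0.585⁴)^(1/3) = 20.82 mm.
Area ratio A_h/A_s = d_o²(1−k²)/d_s² = (1−k²)/(1−k⁴)^(2/3) = 0.7147.
Mass saving = 1 − 0.7147 = 28.5 %.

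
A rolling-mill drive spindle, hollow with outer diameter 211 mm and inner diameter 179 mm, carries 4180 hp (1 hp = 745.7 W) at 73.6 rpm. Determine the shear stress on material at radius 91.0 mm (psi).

56900 psi

ω = 2π·73.6/60 = 7.707 rad/s, so T = P/ω = 4180×745.7 / 7.707 = 404400 N·m.
J = π(d_o⁴ − d_i⁴)/32 = π(0.211⁴ − 0.179⁴)/32 = 9.381×10^-5 m⁴.
Shear stress varies linearly with radius: τ = T·r/J = 404400 × 0.0910 / 9.381×10^-5 = 3.923×10^8 Pa.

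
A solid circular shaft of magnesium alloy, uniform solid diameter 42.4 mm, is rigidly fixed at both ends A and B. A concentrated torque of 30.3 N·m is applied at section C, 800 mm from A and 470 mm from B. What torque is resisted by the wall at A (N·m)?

With uniform GJ and both ends fixed, compatibility θ_AC = θ_CB gives T_A·a = T_B·b, together with T_A + T_B = T₀.
T_A = T₀·b/(a+b) = 30.30·470/1270 = 11.21 N·m; T_B = 19.09 N·m.

11.2 N·m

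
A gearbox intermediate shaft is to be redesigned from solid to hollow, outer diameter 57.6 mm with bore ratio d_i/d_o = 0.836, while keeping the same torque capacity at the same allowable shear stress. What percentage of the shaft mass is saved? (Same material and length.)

Equal τ_max and T ⇒ the solid shaft needs d_s³ = d_o³(1−k⁴), so d_s = 57.6·(1−0.836⁴)^(1/3) = 46.07 mm.
Area ratio A_h/A_s = d_o²(1−k²)/d_s² = (1−k²)/(1−k⁴)^(2/3) = 0.4708.
Mass saving = 1 − 0.4708 = 52.9 %.

52.9 %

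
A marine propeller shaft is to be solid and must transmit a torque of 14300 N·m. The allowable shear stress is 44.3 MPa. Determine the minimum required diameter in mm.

118 mm

For a solid shaft τ_max = 16T/(πd³), so d = (16T/(π τ_allow))^(1/3) = (16·14300/(π·4.43×10^7))^(1/3) = 0.1180 m.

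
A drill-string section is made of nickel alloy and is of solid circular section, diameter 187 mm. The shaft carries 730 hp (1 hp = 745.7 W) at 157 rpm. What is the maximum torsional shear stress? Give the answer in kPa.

ω = 2π·157/60 = 16.44 rad/s, so T = P/ω = 730×745.7 / 16.44 = 33110 N·m.
J = πd⁴/32 = π(0.187)⁴/32 = 1.201×10^-4 m⁴.
τ_max = T·r/J = 33110 × 0.0935 / 1.201×10^-4 = 2.579×10^7 Pa.

25800 kPa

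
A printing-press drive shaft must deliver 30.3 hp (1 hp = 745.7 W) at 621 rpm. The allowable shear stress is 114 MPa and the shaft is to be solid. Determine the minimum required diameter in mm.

24.9 mm

ω = 2π·621/60 = 65.03 rad/s, so T = P/ω = 30.3×745.7 / 65.03 = 347.4 N·m.
For a solid shaft τ_max = 16T/(πd³), so d = (16T/(π τ_allow))^(1/3) = (16·347.4/(π·1.14×10^8))^(1/3) = 0.02495 m.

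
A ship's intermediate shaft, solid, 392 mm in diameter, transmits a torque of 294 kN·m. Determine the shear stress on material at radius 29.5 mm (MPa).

3.74 MPa

J = πd⁴/32 = π(0.392)⁴/32 = 2.318×10^-3 m⁴.
Shear stress varies linearly with radius: τ = T·r/J = 294000 × 0.0295 / 2.318×10^-3 = 3.741×10^6 Pa.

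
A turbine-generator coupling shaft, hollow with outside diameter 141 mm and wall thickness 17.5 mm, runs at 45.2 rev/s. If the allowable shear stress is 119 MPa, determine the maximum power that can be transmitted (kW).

12700 kW

J = π(d_o⁴ − d_i⁴)/32 = π(0.141⁴ − 0.106⁴)/32 = 2.641×10^-5 m⁴.
T_max = τ_allow·J/r = 1.19×10^8 × 2.641×10^-5 / 0.0705 = 44580 N·m.
ω = 2π·45.2 = 284.0 rad/s, so P_max = T_max·ω = 1.266×10^7 W.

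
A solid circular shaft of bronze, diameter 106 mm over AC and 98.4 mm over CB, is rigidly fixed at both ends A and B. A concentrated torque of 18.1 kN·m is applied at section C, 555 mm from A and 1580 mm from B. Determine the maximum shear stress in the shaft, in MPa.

61.4 MPa

Compatibility: T_A·a/J_AC = T_B·b/J_CB with T_A + T_B = T₀.
J_AC = 1.24×10^-5 m⁴, J_CB = 9.20×10^-6 m⁴, so T_A = T₀·(J_AC/a)/((J_AC/a)+(J_CB/b)) = 14360 N·m, T_B = 3745 N·m.
τ in each portion: τ_AC = 6.14×10^7 Pa, τ_CB = 2.00×10^7 Pa; maximum is in AC.
τ_max = T_AC·r/J = 14360·0.0530/1.24×10^-5 = 6.139×10^7 Pa.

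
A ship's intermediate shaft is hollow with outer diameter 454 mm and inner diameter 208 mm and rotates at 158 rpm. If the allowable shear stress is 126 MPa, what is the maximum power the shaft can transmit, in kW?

36600 kW

J = π(d_o⁴ − d_i⁴)/32 = π(0.454⁴ − 0.208⁴)/32 = 3.987×10^-3 m⁴.
T_max = τ_allow·J/r = 1.26×10^8 × 3.987×10^-3 / 0.227 = 2.213e6 N·m.
ω = 2π·158/60 = 16.55 rad/s, so P_max = T_max·ω = 3.662×10^7 W.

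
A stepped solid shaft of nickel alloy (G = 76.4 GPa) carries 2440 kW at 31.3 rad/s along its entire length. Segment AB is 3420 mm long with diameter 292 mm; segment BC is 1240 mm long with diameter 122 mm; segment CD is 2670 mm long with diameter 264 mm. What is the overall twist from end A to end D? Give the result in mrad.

ω = 31.3 rad/s, so T = P/ω = 2440×10³ / 31.30 = 77960 N·m.
J_AB = π(0.292)⁴/32 = 7.14×10^-4 m⁴; J_BC = π(0.122)⁴/32 = 2.17×10^-5 m⁴; J_CD = π(0.264)⁴/32 = 4.77×10^-4 m⁴.
θ = (T/G)·Σ L_i/J_i = (77960/76.4×10⁹)·(3.42/7.14×10^-4 + 1.24/2.17×10^-5 + 2.67/4.77×10^-4) = 0.06878 rad.

68.8 mrad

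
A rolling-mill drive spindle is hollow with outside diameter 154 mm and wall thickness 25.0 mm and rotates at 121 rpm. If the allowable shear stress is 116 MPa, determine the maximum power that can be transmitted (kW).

J = π(d_o⁴ − d_i⁴)/32 = π(0.154⁴ − 0.104⁴)/32 = 4.373×10^-5 m⁴.
T_max = τ_allow·J/r = 1.16×10^8 × 4.373×10^-5 / 0.0770 = 65880 N·m.
ω = 2π·121/60 = 12.67 rad/s, so P_max = T_max·ω = 8.348×10^5 W.

835 kW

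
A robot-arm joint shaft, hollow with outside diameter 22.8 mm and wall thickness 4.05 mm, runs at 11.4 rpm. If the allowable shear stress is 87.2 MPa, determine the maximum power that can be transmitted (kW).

0.200 kW

J = π(d_o⁴ − d_i⁴)/32 = π(0.0228⁴ − 0.0147⁴)/32 = 2.195×10^-8 m⁴.
T_max = τ_allow·J/r = 8.72×10^7 × 2.195×10^-8 / 0.0114 = 167.9 N·m.
ω = 2π·11.4/60 = 1.194 rad/s, so P_max = T_max·ω = 200.4 W.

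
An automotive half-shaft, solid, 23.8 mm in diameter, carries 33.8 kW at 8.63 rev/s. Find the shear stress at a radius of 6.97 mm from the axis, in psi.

20000 psi

ω = 2π·8.63 = 54.22 rad/s, so T = P/ω = 33.8×10³ / 54.22 = 623.3 N·m.
J = πd⁴/32 = π(0.0238)⁴/32 = 3.150×10^-8 m⁴.
Shear stress varies linearly with radius: τ = T·r/J = 623.3 × 0.00697 / 3.150×10^-8 = 1.379×10^8 Pa.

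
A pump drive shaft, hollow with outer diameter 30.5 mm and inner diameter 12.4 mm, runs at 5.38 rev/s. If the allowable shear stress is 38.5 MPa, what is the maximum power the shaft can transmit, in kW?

J = π(d_o⁴ − d_i⁴)/32 = π(0.0305⁴ − 0.0124⁴)/32 = 8.264×10^-8 m⁴.
T_max = τ_allow·J/r = 3.85×10^7 × 8.264×10^-8 / 0.0152 = 208.6 N·m.
ω = 2π·5.38 = 33.80 rad/s, so P_max = T_max·ω = 7052 W.

7.05 kW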